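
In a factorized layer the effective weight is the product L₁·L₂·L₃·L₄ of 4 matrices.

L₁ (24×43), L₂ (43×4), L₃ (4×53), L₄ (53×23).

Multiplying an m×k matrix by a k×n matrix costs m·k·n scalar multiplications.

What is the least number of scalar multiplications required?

Adjacent pairs: L₁L₂ = 24·43·4 = 4128; L₂L₃ = 43·4·53 = 9116; L₃L₄ = 4·53·23 = 4876.
Length 3: L₁..L₃: k=1: 0+9116+24·43·53=63812; k=2: 4128+0+24·4·53=9216 → min 9216 | L₂..L₄: k=2: 0+4876+43·4·23=8832; k=3: 9116+0+43·53·23=61533 → min 8832.
Length 4: L₁..L₄: k=1: 0+8832+24·43·23=32568; k=2: 4128+4876+24·4·23=11212; k=3: 9216+0+24·53·23=38472 → min 11212.
Optimal order: ((L₁·L₂)·(L₃·L₄)) with cost 11212.

11212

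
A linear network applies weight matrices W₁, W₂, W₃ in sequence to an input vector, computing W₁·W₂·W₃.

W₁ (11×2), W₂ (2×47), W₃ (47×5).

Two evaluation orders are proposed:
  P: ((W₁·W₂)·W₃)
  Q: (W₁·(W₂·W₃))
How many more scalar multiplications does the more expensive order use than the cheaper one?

3039

Order P = ((W₁·W₂)·W₃): (W₁·W₂): 11×2 by 2×47 → 11×47, cost 11·2·47 = 1034; ((W₁·W₂)·W₃): 11×47 by 47×5 → 11×5, cost 11·47·5 = 2585; cumulative 3619. Total 3619.
Order Q = (W₁·(W₂·W₃)): (W₂·W₃): 2×47 by 47×5 → 2×5, cost 2·47·5 = 470; (W₁·(W₂·W₃)): 11×2 by 2×5 → 11×5, cost 11·2·5 = 110; cumulative 580. Total 580.
Difference: |3619 − 580| = 3039.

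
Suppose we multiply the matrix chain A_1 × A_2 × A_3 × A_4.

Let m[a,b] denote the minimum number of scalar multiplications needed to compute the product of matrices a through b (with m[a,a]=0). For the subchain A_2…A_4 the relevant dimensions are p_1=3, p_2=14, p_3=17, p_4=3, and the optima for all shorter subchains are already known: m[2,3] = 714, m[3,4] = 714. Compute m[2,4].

m[2,4] = min over k∈[2,3] of m[2,k]+m[k+1,4]+p_{1}·p_k·p_{4}.
k=2: 0 + 714 + 3·14·3 = 840; k=3: 714 + 0 + 3·17·3 = 867.
Minimum: 840 at k=2.

840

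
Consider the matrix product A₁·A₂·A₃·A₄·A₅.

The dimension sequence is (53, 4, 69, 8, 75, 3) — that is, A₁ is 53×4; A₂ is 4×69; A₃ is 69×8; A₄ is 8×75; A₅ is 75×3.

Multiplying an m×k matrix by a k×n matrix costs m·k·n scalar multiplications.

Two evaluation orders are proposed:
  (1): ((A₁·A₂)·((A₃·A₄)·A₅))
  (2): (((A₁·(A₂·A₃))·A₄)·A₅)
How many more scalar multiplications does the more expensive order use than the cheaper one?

Order (1) = ((A₁·A₂)·((A₃·A₄)·A₅)): (A₁·A₂): 53×4 by 4×69 → 53×69, cost 53·4·69 = 14628; (A₃·A₄): 69×8 by 8×75 → 69×75, cost 69·8·75 = 41400; ((A₃·A₄)·A₅): 69×75 by 75×3 → 69×3, cost 69·75·3 = 15525; cumulative 56925; ((A₁·A₂)·((A₃·A₄)·A₅)): 53×69 by 69×3 → 53×3, cost 53·69·3 = 10971; cumulative 82524. Total 82524.
Order (2) = (((A₁·(A₂·A₃))·A₄)·A₅): (A₂·A₃): 4×69 by 69×8 → 4×8, cost 4·69·8 = 2208; (A₁·(A₂·A₃)): 53×4 by 4×8 → 53×8, cost 53·4·8 = 1696; cumulative 3904; ((A₁·(A₂·A₃))·A₄): 53×8 by 8×75 → 53×75, cost 53·8·75 = 31800; cumulative 35704; (((A₁·(A₂·A₃))·A₄)·A₅): 53×75 by 75×3 → 53×3, cost 53·75·3 = 11925; cumulative 47629. Total 47629.
Difference: |82524 − 47629| = 34895.

34895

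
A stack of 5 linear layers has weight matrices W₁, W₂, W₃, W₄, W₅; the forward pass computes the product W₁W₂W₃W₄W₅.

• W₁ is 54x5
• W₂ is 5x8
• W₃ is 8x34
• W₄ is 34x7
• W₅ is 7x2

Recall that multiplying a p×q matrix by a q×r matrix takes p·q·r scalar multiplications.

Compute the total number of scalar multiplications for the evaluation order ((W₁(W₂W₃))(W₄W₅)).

(W₂W₃): 5×8 by 8×34 → 5×34, cost 5·8·34 = 1360
(W₁(W₂W₃)): 54×5 by 5×34 → 54×34, cost 54·5·34 = 9180; cumulative 10540
(W₄W₅): 34×7 by 7×2 → 34×2, cost 34·7·2 = 476
((W₁(W₂W₃))(W₄W₅)): 54×34 by 34×2 → 54×2, cost 54·34·2 = 3672; cumulative 14688
Total: 14688 scalar multiplications.

14688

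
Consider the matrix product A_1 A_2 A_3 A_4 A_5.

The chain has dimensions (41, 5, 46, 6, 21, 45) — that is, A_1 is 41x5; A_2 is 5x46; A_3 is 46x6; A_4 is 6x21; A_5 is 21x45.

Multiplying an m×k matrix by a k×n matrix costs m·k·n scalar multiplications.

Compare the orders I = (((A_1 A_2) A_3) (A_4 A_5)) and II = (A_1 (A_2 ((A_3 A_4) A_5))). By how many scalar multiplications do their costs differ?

31355

Order I = (((A_1 A_2) A_3) (A_4 A_5)): (A_1 A_2): 41×5 by 5×46 → 41×46, cost 41·5·46 = 9430; ((A_1 A_2) A_3): 41×46 by 46×6 → 41×6, cost 41·46·6 = 11316; cumulative 20746; (A_4 A_5): 6×21 by 21×45 → 6×45, cost 6·21·45 = 5670; (((A_1 A_2) A_3) (A_4 A_5)): 41×6 by 6×45 → 41×45, cost 41·6·45 = 11070; cumulative 37486. Total 37486.
Order II = (A_1 (A_2 ((A_3 A_4) A_5))): (A_3 A_4): 46×6 by 6×21 → 46×21, cost 46·6·21 = 5796; ((A_3 A_4) A_5): 46×21 by 21×45 → 46×45, cost 46·21·45 = 43470; cumulative 49266; (A_2 ((A_3 A_4) A_5)): 5×46 by 46×45 → 5×45, cost 5·46·45 = 10350; cumulative 59616; (A_1 (A_2 ((A_3 A_4) A_5))): 41×5 by 5×45 → 41×45, cost 41·5·45 = 9225; cumulative 68841. Total 68841.
Difference: |37486 − 68841| = 31355.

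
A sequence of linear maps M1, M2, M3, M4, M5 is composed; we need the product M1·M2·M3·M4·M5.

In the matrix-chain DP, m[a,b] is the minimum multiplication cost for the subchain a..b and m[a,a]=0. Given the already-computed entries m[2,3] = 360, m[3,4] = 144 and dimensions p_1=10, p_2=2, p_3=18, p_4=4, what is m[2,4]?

m[2,4] = min over k∈[2,3] of m[2,k]+m[k+1,4]+p_{1}·p_k·p_{4}.
k=2: 0 + 144 + 10·2·4 = 224; k=3: 360 + 0 + 10·18·4 = 1080.
Minimum: 224 at k=2.

224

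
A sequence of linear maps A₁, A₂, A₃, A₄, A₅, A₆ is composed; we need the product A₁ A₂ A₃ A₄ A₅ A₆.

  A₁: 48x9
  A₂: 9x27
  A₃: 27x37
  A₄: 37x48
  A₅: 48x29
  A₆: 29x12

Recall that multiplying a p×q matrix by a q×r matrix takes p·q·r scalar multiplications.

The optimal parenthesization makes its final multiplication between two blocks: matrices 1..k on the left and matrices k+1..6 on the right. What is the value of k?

1

Adjacent pairs: A₁A₂ = 48·9·27 = 11664; A₂A₃ = 9·27·37 = 8991; A₃A₄ = 27·37·48 = 47952; A₄A₅ = 37·48·29 = 51504; A₅A₆ = 48·29·12 = 16704.
Length 3: A₁..A₃: k=1: 0+8991+48·9·37=24975; k=2: 11664+0+48·27·37=59616 → min 24975 | A₂..A₄: k=2: 0+47952+9·27·48=59616; k=3: 8991+0+9·37·48=24975 → min 24975 | A₃..A₅: k=3: 0+51504+27·37·29=80475; k=4: 47952+0+27·48·29=85536 → min 80475 | A₄..A₆: k=4: 0+16704+37·48·12=38016; k=5: 51504+0+37·29·12=64380 → min 38016.
Length 4: A₁..A₄: k=1: 0+24975+48·9·48=45711; k=2: 11664+47952+48·27·48=121824; k=3: 24975+0+48·37·48=110223 → min 45711 | A₂..A₅: k=2: 0+80475+9·27·29=87522; k=3: 8991+51504+9·37·29=70152; k=4: 24975+0+9·48·29=37503 → min 37503 | A₃..A₆: k=3: 0+38016+27·37·12=50004; k=4: 47952+16704+27·48·12=80208; k=5: 80475+0+27·29·12=89871 → min 50004.
Length 5: A₁..A₅: k=1: 0+37503+48·9·29=50031; k=2: 11664+80475+48·27·29=129723; k=3: 24975+51504+48·37·29=127983; k=4: 45711+0+48·48·29=112527 → min 50031 | A₂..A₆: k=2: 0+50004+9·27·12=52920; k=3: 8991+38016+9·37·12=51003; k=4: 24975+16704+9·48·12=46863; k=5: 37503+0+9·29·12=40635 → min 40635.
Top-level splits: k=1: (A₁..A₁)·(A₂..A₆) → 0+40635+48·9·12 = 45819; k=2: (A₁..A₂)·(A₃..A₆) → 11664+50004+48·27·12 = 77220; k=3: (A₁..A₃)·(A₄..A₆) → 24975+38016+48·37·12 = 84303; k=4: (A₁..A₄)·(A₅..A₆) → 45711+16704+48·48·12 = 90063; k=5: (A₁..A₅)·(A₆..A₆) → 50031+0+48·29·12 = 66735.
Best split is after A₁, i.e. k = 1.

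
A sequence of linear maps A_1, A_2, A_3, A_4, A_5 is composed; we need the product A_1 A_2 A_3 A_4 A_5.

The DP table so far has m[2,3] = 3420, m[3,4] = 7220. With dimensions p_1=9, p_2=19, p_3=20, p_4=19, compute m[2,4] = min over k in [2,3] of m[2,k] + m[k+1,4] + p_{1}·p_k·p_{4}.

6840

m[2,4] = min over k∈[2,3] of m[2,k]+m[k+1,4]+p_{1}·p_k·p_{4}.
k=2: 0 + 7220 + 9·19·19 = 10469; k=3: 3420 + 0 + 9·20·19 = 6840.
Minimum: 6840 at k=3.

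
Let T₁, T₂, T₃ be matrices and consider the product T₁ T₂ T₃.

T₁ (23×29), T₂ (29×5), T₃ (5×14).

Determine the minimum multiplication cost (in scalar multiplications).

Order (T₁ (T₂ T₃)): (T₂ T₃): 29×5 by 5×14 → 29×14, cost 29·5·14 = 2030; (T₁ (T₂ T₃)): 23×29 by 29×14 → 23×14, cost 23·29·14 = 9338; cumulative 11368. Total 11368.
Order ((T₁ T₂) T₃): (T₁ T₂): 23×29 by 29×5 → 23×5, cost 23·29·5 = 3335; ((T₁ T₂) T₃): 23×5 by 5×14 → 23×14, cost 23·5·14 = 1610; cumulative 4945. Total 4945.
Minimum: 4945.

4945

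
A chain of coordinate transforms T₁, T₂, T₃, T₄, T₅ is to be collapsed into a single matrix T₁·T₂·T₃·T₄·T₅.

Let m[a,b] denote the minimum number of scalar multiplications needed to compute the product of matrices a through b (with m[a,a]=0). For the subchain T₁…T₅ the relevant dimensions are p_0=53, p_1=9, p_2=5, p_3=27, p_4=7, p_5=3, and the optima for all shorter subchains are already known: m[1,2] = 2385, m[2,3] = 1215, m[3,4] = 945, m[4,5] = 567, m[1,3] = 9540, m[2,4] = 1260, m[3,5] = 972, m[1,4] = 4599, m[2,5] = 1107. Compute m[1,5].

m[1,5] = min over k∈[1,4] of m[1,k]+m[k+1,5]+p_{0}·p_k·p_{5}.
k=1: 0 + 1107 + 53·9·3 = 2538; k=2: 2385 + 972 + 53·5·3 = 4152; k=3: 9540 + 567 + 53·27·3 = 14400; k=4: 4599 + 0 + 53·7·3 = 5712.
Minimum: 2538 at k=1.

2538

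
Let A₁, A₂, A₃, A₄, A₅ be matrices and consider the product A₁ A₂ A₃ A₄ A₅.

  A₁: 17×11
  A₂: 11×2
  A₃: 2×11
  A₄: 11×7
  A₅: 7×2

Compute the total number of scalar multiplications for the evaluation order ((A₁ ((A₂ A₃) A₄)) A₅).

(A₂ A₃): 11×2 by 2×11 → 11×11, cost 11·2·11 = 242
((A₂ A₃) A₄): 11×11 by 11×7 → 11×7, cost 11·11·7 = 847; cumulative 1089
(A₁ ((A₂ A₃) A₄)): 17×11 by 11×7 → 17×7, cost 17·11·7 = 1309; cumulative 2398
((A₁ ((A₂ A₃) A₄)) A₅): 17×7 by 7×2 → 17×2, cost 17·7·2 = 238; cumulative 2636
Total: 2636 scalar multiplications.

2636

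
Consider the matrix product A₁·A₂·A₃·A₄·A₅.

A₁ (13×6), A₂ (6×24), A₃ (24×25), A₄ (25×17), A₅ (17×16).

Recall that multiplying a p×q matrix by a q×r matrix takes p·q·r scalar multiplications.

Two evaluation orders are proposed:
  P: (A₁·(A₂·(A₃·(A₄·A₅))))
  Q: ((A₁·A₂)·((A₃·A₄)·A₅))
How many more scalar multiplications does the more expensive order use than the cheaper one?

Order P = (A₁·(A₂·(A₃·(A₄·A₅)))): (A₄·A₅): 25×17 by 17×16 → 25×16, cost 25·17·16 = 6800; (A₃·(A₄·A₅)): 24×25 by 25×16 → 24×16, cost 24·25·16 = 9600; cumulative 16400; (A₂·(A₃·(A₄·A₅))): 6×24 by 24×16 → 6×16, cost 6·24·16 = 2304; cumulative 18704; (A₁·(A₂·(A₃·(A₄·A₅)))): 13×6 by 6×16 → 13×16, cost 13·6·16 = 1248; cumulative 19952. Total 19952.
Order Q = ((A₁·A₂)·((A₃·A₄)·A₅)): (A₁·A₂): 13×6 by 6×24 → 13×24, cost 13·6·24 = 1872; (A₃·A₄): 24×25 by 25×17 → 24×17, cost 24·25·17 = 10200; ((A₃·A₄)·A₅): 24×17 by 17×16 → 24×16, cost 24·17·16 = 6528; cumulative 16728; ((A₁·A₂)·((A₃·A₄)·A₅)): 13×24 by 24×16 → 13×16, cost 13·24·16 = 4992; cumulative 23592. Total 23592.
Difference: |19952 − 23592| = 3640.

3640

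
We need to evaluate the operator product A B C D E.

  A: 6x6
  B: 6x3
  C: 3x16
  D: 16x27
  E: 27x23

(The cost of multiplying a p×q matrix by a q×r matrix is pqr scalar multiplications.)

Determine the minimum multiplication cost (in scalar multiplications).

Adjacent pairs: AB = 6·6·3 = 108; BC = 6·3·16 = 288; CD = 3·16·27 = 1296; DE = 16·27·23 = 9936.
Length 3: A..C: k=1: 0+288+6·6·16=864; k=2: 108+0+6·3·16=396 → min 396 | B..D: k=2: 0+1296+6·3·27=1782; k=3: 288+0+6·16·27=2880 → min 1782 | C..E: k=3: 0+9936+3·16·23=11040; k=4: 1296+0+3·27·23=3159 → min 3159.
Length 4: A..D: k=1: 0+1782+6·6·27=2754; k=2: 108+1296+6·3·27=1890; k=3: 396+0+6·16·27=2988 → min 1890 | B..E: k=2: 0+3159+6·3·23=3573; k=3: 288+9936+6·16·23=12432; k=4: 1782+0+6·27·23=5508 → min 3573.
Length 5: A..E: k=1: 0+3573+6·6·23=4401; k=2: 108+3159+6·3·23=3681; k=3: 396+9936+6·16·23=12540; k=4: 1890+0+6·27·23=5616 → min 3681.
Optimal order: ((A B) ((C D) E)) with cost 3681.

3681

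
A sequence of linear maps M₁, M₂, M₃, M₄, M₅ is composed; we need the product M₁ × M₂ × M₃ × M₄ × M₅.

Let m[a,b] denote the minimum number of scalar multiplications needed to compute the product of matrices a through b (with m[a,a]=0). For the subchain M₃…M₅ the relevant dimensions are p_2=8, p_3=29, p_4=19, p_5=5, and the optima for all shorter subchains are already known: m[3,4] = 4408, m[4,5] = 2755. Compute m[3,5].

3915

m[3,5] = min over k∈[3,4] of m[3,k]+m[k+1,5]+p_{2}·p_k·p_{5}.
k=3: 0 + 2755 + 8·29·5 = 3915; k=4: 4408 + 0 + 8·19·5 = 5168.
Minimum: 3915 at k=3.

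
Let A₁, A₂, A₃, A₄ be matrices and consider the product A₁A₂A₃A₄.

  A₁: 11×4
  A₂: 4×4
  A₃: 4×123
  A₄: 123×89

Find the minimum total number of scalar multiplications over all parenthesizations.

Adjacent pairs: A₁A₂ = 11·4·4 = 176; A₂A₃ = 4·4·123 = 1968; A₃A₄ = 4·123·89 = 43788.
Length 3: A₁..A₃: k=1: 0+1968+11·4·123=7380; k=2: 176+0+11·4·123=5588 → min 5588 | A₂..A₄: k=2: 0+43788+4·4·89=45212; k=3: 1968+0+4·123·89=45756 → min 45212.
Length 4: A₁..A₄: k=1: 0+45212+11·4·89=49128; k=2: 176+43788+11·4·89=47880; k=3: 5588+0+11·123·89=126005 → min 47880.
Optimal order: ((A₁A₂)(A₃A₄)) with cost 47880.

47880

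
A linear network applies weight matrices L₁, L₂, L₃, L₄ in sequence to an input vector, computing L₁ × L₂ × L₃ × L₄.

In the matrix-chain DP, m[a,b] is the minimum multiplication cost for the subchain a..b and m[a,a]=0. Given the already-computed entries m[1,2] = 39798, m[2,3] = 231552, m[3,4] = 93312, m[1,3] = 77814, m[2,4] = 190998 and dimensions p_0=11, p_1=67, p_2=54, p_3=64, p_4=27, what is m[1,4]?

96822

m[1,4] = min over k∈[1,3] of m[1,k]+m[k+1,4]+p_{0}·p_k·p_{4}.
k=1: 0 + 190998 + 11·67·27 = 210897; k=2: 39798 + 93312 + 11·54·27 = 149148; k=3: 77814 + 0 + 11·64·27 = 96822.
Minimum: 96822 at k=3.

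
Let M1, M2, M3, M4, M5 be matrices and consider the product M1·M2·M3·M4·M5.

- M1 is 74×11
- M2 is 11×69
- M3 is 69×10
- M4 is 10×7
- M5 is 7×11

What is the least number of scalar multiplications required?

Adjacent pairs: M1M2 = 74·11·69 = 56166; M2M3 = 11·69·10 = 7590; M3M4 = 69·10·7 = 4830; M4M5 = 10·7·11 = 770.
Length 3: M1..M3: k=1: 0+7590+74·11·10=15730; k=2: 56166+0+74·69·10=107226 → min 15730 | M2..M4: k=2: 0+4830+11·69·7=10143; k=3: 7590+0+11·10·7=8360 → min 8360 | M3..M5: k=3: 0+770+69·10·11=8360; k=4: 4830+0+69·7·11=10143 → min 8360.
Length 4: M1..M4: k=1: 0+8360+74·11·7=14058; k=2: 56166+4830+74·69·7=96738; k=3: 15730+0+74·10·7=20910 → min 14058 | M2..M5: k=2: 0+8360+11·69·11=16709; k=3: 7590+770+11·10·11=9570; k=4: 8360+0+11·7·11=9207 → min 9207.
Length 5: M1..M5: k=1: 0+9207+74·11·11=18161; k=2: 56166+8360+74·69·11=120692; k=3: 15730+770+74·10·11=24640; k=4: 14058+0+74·7·11=19756 → min 18161.
Optimal order: (M1·(((M2·M3)·M4)·M5)) with cost 18161.

18161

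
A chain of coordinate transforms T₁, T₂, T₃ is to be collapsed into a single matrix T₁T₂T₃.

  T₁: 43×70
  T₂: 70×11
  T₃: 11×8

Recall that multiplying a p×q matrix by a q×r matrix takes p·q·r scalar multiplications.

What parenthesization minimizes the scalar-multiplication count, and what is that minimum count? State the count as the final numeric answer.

(T₁(T₂T₃)): cost 30240.
((T₁T₂)T₃): cost 36894.
Optimal: (T₁(T₂T₃)) with cost 30240.

30240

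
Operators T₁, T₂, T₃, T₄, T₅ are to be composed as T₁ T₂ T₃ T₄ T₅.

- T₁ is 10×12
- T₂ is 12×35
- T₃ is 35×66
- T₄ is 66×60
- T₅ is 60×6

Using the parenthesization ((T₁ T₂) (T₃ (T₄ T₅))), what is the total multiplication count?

(T₁ T₂): 10×12 by 12×35 → 10×35, cost 10·12·35 = 4200
(T₄ T₅): 66×60 by 60×6 → 66×6, cost 66·60·6 = 23760
(T₃ (T₄ T₅)): 35×66 by 66×6 → 35×6, cost 35·66·6 = 13860; cumulative 37620
((T₁ T₂) (T₃ (T₄ T₅))): 10×35 by 35×6 → 10×6, cost 10·35·6 = 2100; cumulative 43920
Total: 43920 scalar multiplications.

43920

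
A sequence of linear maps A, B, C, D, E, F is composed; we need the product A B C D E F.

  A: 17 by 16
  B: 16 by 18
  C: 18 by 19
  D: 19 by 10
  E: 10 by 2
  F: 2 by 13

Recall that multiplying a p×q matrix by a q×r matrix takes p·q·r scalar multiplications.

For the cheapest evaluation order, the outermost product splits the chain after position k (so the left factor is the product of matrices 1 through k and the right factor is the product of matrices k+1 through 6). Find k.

5

Adjacent pairs: AB = 17·16·18 = 4896; BC = 16·18·19 = 5472; CD = 18·19·10 = 3420; DE = 19·10·2 = 380; EF = 10·2·13 = 260.
Length 3: A..C: k=1: 0+5472+17·16·19=10640; k=2: 4896+0+17·18·19=10710 → min 10640 | B..D: k=2: 0+3420+16·18·10=6300; k=3: 5472+0+16·19·10=8512 → min 6300 | C..E: k=3: 0+380+18·19·2=1064; k=4: 3420+0+18·10·2=3780 → min 1064 | D..F: k=4: 0+260+19·10·13=2730; k=5: 380+0+19·2·13=874 → min 874.
Length 4: A..D: k=1: 0+6300+17·16·10=9020; k=2: 4896+3420+17·18·10=11376; k=3: 10640+0+17·19·10=13870 → min 9020 | B..E: k=2: 0+1064+16·18·2=1640; k=3: 5472+380+16·19·2=6460; k=4: 6300+0+16·10·2=6620 → min 1640 | C..F: k=3: 0+874+18·19·13=5320; k=4: 3420+260+18·10·13=6020; k=5: 1064+0+18·2·13=1532 → min 1532.
Length 5: A..E: k=1: 0+1640+17·16·2=2184; k=2: 4896+1064+17·18·2=6572; k=3: 10640+380+17·19·2=11666; k=4: 9020+0+17·10·2=9360 → min 2184 | B..F: k=2: 0+1532+16·18·13=5276; k=3: 5472+874+16·19·13=10298; k=4: 6300+260+16·10·13=8640; k=5: 1640+0+16·2·13=2056 → min 2056.
Top-level splits: k=1: (A..A)·(B..F) → 0+2056+17·16·13 = 5592; k=2: (A..B)·(C..F) → 4896+1532+17·18·13 = 10406; k=3: (A..C)·(D..F) → 10640+874+17·19·13 = 15713; k=4: (A..D)·(E..F) → 9020+260+17·10·13 = 11490; k=5: (A..E)·(F..F) → 2184+0+17·2·13 = 2626.
Best split is after E, i.e. k = 5.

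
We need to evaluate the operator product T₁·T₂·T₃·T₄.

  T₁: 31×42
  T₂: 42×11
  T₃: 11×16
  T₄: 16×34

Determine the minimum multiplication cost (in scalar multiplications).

31900

Adjacent pairs: T₁T₂ = 31·42·11 = 14322; T₂T₃ = 42·11·16 = 7392; T₃T₄ = 11·16·34 = 5984.
Length 3: T₁..T₃: k=1: 0+7392+31·42·16=28224; k=2: 14322+0+31·11·16=19778 → min 19778 | T₂..T₄: k=2: 0+5984+42·11·34=21692; k=3: 7392+0+42·16·34=30240 → min 21692.
Length 4: T₁..T₄: k=1: 0+21692+31·42·34=65960; k=2: 14322+5984+31·11·34=31900; k=3: 19778+0+31·16·34=36642 → min 31900.
Optimal order: ((T₁·T₂)·(T₃·T₄)) with cost 31900.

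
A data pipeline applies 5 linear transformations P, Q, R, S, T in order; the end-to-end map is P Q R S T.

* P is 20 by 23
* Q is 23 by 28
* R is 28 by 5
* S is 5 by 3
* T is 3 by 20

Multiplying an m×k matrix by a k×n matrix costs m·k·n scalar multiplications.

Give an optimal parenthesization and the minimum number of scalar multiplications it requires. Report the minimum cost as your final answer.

Adjacent pairs: PQ = 20·23·28 = 12880; QR = 23·28·5 = 3220; RS = 28·5·3 = 420; ST = 5·3·20 = 300.
Length 3: P..R: k=1: 0+3220+20·23·5=5520; k=2: 12880+0+20·28·5=15680 → min 5520 | Q..S: k=2: 0+420+23·28·3=2352; k=3: 3220+0+23·5·3=3565 → min 2352 | R..T: k=3: 0+300+28·5·20=3100; k=4: 420+0+28·3·20=2100 → min 2100.
Length 4: P..S: k=1: 0+2352+20·23·3=3732; k=2: 12880+420+20·28·3=14980; k=3: 5520+0+20·5·3=5820 → min 3732 | Q..T: k=2: 0+2100+23·28·20=14980; k=3: 3220+300+23·5·20=5820; k=4: 2352+0+23·3·20=3732 → min 3732.
Length 5: P..T: k=1: 0+3732+20·23·20=12932; k=2: 12880+2100+20·28·20=26180; k=3: 5520+300+20·5·20=7820; k=4: 3732+0+20·3·20=4932 → min 4932.
Optimal parenthesization: ((P (Q (R S))) T) with cost 4932.

4932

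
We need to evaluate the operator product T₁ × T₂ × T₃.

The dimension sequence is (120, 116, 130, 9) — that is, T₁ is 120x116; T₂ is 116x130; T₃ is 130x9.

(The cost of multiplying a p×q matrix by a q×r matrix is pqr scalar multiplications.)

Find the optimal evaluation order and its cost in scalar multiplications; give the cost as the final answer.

261000

(T₁ × (T₂ × T₃)): cost 261000.
((T₁ × T₂) × T₃): cost 1950000.
Optimal: (T₁ × (T₂ × T₃)) with cost 261000.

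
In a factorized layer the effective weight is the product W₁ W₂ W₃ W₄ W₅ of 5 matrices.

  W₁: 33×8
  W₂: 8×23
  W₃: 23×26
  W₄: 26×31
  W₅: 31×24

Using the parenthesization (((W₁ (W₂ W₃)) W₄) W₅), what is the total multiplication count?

62798

(W₂ W₃): 8×23 by 23×26 → 8×26, cost 8·23·26 = 4784
(W₁ (W₂ W₃)): 33×8 by 8×26 → 33×26, cost 33·8·26 = 6864; cumulative 11648
((W₁ (W₂ W₃)) W₄): 33×26 by 26×31 → 33×31, cost 33·26·31 = 26598; cumulative 38246
(((W₁ (W₂ W₃)) W₄) W₅): 33×31 by 31×24 → 33×24, cost 33·31·24 = 24552; cumulative 62798
Total: 62798 scalar multiplications.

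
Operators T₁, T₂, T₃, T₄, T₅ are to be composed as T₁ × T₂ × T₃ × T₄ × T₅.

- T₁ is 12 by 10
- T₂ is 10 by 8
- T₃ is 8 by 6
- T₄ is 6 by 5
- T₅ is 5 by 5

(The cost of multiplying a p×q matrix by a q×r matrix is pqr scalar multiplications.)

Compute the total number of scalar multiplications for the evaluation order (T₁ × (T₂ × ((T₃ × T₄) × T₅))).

(T₃ × T₄): 8×6 by 6×5 → 8×5, cost 8·6·5 = 240
((T₃ × T₄) × T₅): 8×5 by 5×5 → 8×5, cost 8·5·5 = 200; cumulative 440
(T₂ × ((T₃ × T₄) × T₅)): 10×8 by 8×5 → 10×5, cost 10·8·5 = 400; cumulative 840
(T₁ × (T₂ × ((T₃ × T₄) × T₅))): 12×10 by 10×5 → 12×5, cost 12·10·5 = 600; cumulative 1440
Total: 1440 scalar multiplications.

1440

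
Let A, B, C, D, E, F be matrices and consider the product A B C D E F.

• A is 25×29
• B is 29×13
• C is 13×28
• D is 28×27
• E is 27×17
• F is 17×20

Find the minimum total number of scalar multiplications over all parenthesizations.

Adjacent pairs: AB = 25·29·13 = 9425; BC = 29·13·28 = 10556; CD = 13·28·27 = 9828; DE = 28·27·17 = 12852; EF = 27·17·20 = 9180.
Length 3: A..C: k=1: 0+10556+25·29·28=30856; k=2: 9425+0+25·13·28=18525 → min 18525 | B..D: k=2: 0+9828+29·13·27=20007; k=3: 10556+0+29·28·27=32480 → min 20007 | C..E: k=3: 0+12852+13·28·17=19040; k=4: 9828+0+13·27·17=15795 → min 15795 | D..F: k=4: 0+9180+28·27·20=24300; k=5: 12852+0+28·17·20=22372 → min 22372.
Length 4: A..D: k=1: 0+20007+25·29·27=39582; k=2: 9425+9828+25·13·27=28028; k=3: 18525+0+25·28·27=37425 → min 28028 | B..E: k=2: 0+15795+29·13·17=22204; k=3: 10556+12852+29·28·17=37212; k=4: 20007+0+29·27·17=33318 → min 22204 | C..F: k=3: 0+22372+13·28·20=29652; k=4: 9828+9180+13·27·20=26028; k=5: 15795+0+13·17·20=20215 → min 20215.
Length 5: A..E: k=1: 0+22204+25·29·17=34529; k=2: 9425+15795+25·13·17=30745; k=3: 18525+12852+25·28·17=43277; k=4: 28028+0+25·27·17=39503 → min 30745 | B..F: k=2: 0+20215+29·13·20=27755; k=3: 10556+22372+29·28·20=49168; k=4: 20007+9180+29·27·20=44847; k=5: 22204+0+29·17·20=32064 → min 27755.
Length 6: A..F: k=1: 0+27755+25·29·20=42255; k=2: 9425+20215+25·13·20=36140; k=3: 18525+22372+25·28·20=54897; k=4: 28028+9180+25·27·20=50708; k=5: 30745+0+25·17·20=39245 → min 36140.
Optimal order: ((A B) (((C D) E) F)) with cost 36140.

36140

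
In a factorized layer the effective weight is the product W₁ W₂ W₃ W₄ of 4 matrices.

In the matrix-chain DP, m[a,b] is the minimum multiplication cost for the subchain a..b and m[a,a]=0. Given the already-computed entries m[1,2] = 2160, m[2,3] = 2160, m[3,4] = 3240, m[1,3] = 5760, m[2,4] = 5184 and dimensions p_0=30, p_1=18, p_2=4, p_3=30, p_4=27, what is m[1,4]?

m[1,4] = min over k∈[1,3] of m[1,k]+m[k+1,4]+p_{0}·p_k·p_{4}.
k=1: 0 + 5184 + 30·18·27 = 19764; k=2: 2160 + 3240 + 30·4·27 = 8640; k=3: 5760 + 0 + 30·30·27 = 30060.
Minimum: 8640 at k=2.

8640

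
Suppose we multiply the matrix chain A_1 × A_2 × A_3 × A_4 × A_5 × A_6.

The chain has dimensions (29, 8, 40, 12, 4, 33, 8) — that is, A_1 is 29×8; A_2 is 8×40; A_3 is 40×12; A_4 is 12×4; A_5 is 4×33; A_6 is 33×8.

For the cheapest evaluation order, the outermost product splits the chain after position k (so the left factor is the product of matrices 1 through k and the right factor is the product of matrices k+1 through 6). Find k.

4

Adjacent pairs: A_1A_2 = 29·8·40 = 9280; A_2A_3 = 8·40·12 = 3840; A_3A_4 = 40·12·4 = 1920; A_4A_5 = 12·4·33 = 1584; A_5A_6 = 4·33·8 = 1056.
Length 3: A_1..A_3: k=1: 0+3840+29·8·12=6624; k=2: 9280+0+29·40·12=23200 → min 6624 | A_2..A_4: k=2: 0+1920+8·40·4=3200; k=3: 3840+0+8·12·4=4224 → min 3200 | A_3..A_5: k=3: 0+1584+40·12·33=17424; k=4: 1920+0+40·4·33=7200 → min 7200 | A_4..A_6: k=4: 0+1056+12·4·8=1440; k=5: 1584+0+12·33·8=4752 → min 1440.
Length 4: A_1..A_4: k=1: 0+3200+29·8·4=4128; k=2: 9280+1920+29·40·4=15840; k=3: 6624+0+29·12·4=8016 → min 4128 | A_2..A_5: k=2: 0+7200+8·40·33=17760; k=3: 3840+1584+8·12·33=8592; k=4: 3200+0+8·4·33=4256 → min 4256 | A_3..A_6: k=3: 0+1440+40·12·8=5280; k=4: 1920+1056+40·4·8=4256; k=5: 7200+0+40·33·8=17760 → min 4256.
Length 5: A_1..A_5: k=1: 0+4256+29·8·33=11912; k=2: 9280+7200+29·40·33=54760; k=3: 6624+1584+29·12·33=19692; k=4: 4128+0+29·4·33=7956 → min 7956 | A_2..A_6: k=2: 0+4256+8·40·8=6816; k=3: 3840+1440+8·12·8=6048; k=4: 3200+1056+8·4·8=4512; k=5: 4256+0+8·33·8=6368 → min 4512.
Top-level splits: k=1: (A_1..A_1)·(A_2..A_6) → 0+4512+29·8·8 = 6368; k=2: (A_1..A_2)·(A_3..A_6) → 9280+4256+29·40·8 = 22816; k=3: (A_1..A_3)·(A_4..A_6) → 6624+1440+29·12·8 = 10848; k=4: (A_1..A_4)·(A_5..A_6) → 4128+1056+29·4·8 = 6112; k=5: (A_1..A_5)·(A_6..A_6) → 7956+0+29·33·8 = 15612.
Best split is after A_4, i.e. k = 4.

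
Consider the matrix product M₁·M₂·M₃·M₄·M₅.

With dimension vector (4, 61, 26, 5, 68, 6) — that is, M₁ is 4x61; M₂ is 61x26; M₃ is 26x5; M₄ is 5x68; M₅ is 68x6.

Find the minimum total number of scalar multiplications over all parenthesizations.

Adjacent pairs: M₁M₂ = 4·61·26 = 6344; M₂M₃ = 61·26·5 = 7930; M₃M₄ = 26·5·68 = 8840; M₄M₅ = 5·68·6 = 2040.
Length 3: M₁..M₃: k=1: 0+7930+4·61·5=9150; k=2: 6344+0+4·26·5=6864 → min 6864 | M₂..M₄: k=2: 0+8840+61·26·68=116688; k=3: 7930+0+61·5·68=28670 → min 28670 | M₃..M₅: k=3: 0+2040+26·5·6=2820; k=4: 8840+0+26·68·6=19448 → min 2820.
Length 4: M₁..M₄: k=1: 0+28670+4·61·68=45262; k=2: 6344+8840+4·26·68=22256; k=3: 6864+0+4·5·68=8224 → min 8224 | M₂..M₅: k=2: 0+2820+61·26·6=12336; k=3: 7930+2040+61·5·6=11800; k=4: 28670+0+61·68·6=53558 → min 11800.
Length 5: M₁..M₅: k=1: 0+11800+4·61·6=13264; k=2: 6344+2820+4·26·6=9788; k=3: 6864+2040+4·5·6=9024; k=4: 8224+0+4·68·6=9856 → min 9024.
Optimal order: (((M₁·M₂)·M₃)·(M₄·M₅)) with cost 9024.

9024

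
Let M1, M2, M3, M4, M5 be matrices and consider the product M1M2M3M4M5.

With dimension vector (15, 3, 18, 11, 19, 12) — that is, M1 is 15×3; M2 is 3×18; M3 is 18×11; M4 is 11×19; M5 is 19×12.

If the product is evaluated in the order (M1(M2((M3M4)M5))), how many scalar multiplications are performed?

9054

(M3M4): 18×11 by 11×19 → 18×19, cost 18·11·19 = 3762
((M3M4)M5): 18×19 by 19×12 → 18×12, cost 18·19·12 = 4104; cumulative 7866
(M2((M3M4)M5)): 3×18 by 18×12 → 3×12, cost 3·18·12 = 648; cumulative 8514
(M1(M2((M3M4)M5))): 15×3 by 3×12 → 15×12, cost 15·3·12 = 540; cumulative 9054
Total: 9054 scalar multiplications.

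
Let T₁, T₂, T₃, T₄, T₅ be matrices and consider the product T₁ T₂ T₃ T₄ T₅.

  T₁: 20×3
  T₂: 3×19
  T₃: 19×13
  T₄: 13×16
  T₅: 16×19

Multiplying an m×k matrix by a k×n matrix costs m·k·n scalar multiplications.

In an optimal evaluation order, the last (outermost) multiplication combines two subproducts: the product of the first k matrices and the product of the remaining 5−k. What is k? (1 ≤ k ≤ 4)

Adjacent pairs: T₁T₂ = 20·3·19 = 1140; T₂T₃ = 3·19·13 = 741; T₃T₄ = 19·13·16 = 3952; T₄T₅ = 13·16·19 = 3952.
Length 3: T₁..T₃: k=1: 0+741+20·3·13=1521; k=2: 1140+0+20·19·13=6080 → min 1521 | T₂..T₄: k=2: 0+3952+3·19·16=4864; k=3: 741+0+3·13·16=1365 → min 1365 | T₃..T₅: k=3: 0+3952+19·13·19=8645; k=4: 3952+0+19·16·19=9728 → min 8645.
Length 4: T₁..T₄: k=1: 0+1365+20·3·16=2325; k=2: 1140+3952+20·19·16=11172; k=3: 1521+0+20·13·16=5681 → min 2325 | T₂..T₅: k=2: 0+8645+3·19·19=9728; k=3: 741+3952+3·13·19=5434; k=4: 1365+0+3·16·19=2277 → min 2277.
Top-level splits: k=1: (T₁..T₁)·(T₂..T₅) → 0+2277+20·3·19 = 3417; k=2: (T₁..T₂)·(T₃..T₅) → 1140+8645+20·19·19 = 17005; k=3: (T₁..T₃)·(T₄..T₅) → 1521+3952+20·13·19 = 10413; k=4: (T₁..T₄)·(T₅..T₅) → 2325+0+20·16·19 = 8405.
Best split is after T₁, i.e. k = 1.

1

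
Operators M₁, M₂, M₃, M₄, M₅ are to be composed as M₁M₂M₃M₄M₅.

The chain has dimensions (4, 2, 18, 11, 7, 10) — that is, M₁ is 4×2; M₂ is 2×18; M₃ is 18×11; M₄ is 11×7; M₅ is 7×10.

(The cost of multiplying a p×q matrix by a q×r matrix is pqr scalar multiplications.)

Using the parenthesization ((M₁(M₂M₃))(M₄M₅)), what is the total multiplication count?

(M₂M₃): 2×18 by 18×11 → 2×11, cost 2·18·11 = 396
(M₁(M₂M₃)): 4×2 by 2×11 → 4×11, cost 4·2·11 = 88; cumulative 484
(M₄M₅): 11×7 by 7×10 → 11×10, cost 11·7·10 = 770
((M₁(M₂M₃))(M₄M₅)): 4×11 by 11×10 → 4×10, cost 4·11·10 = 440; cumulative 1694
Total: 1694 scalar multiplications.

1694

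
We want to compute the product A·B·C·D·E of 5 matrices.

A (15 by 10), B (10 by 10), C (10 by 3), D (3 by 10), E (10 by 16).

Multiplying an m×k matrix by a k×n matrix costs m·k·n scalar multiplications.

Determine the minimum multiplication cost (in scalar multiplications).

Adjacent pairs: AB = 15·10·10 = 1500; BC = 10·10·3 = 300; CD = 10·3·10 = 300; DE = 3·10·16 = 480.
Length 3: A..C: k=1: 0+300+15·10·3=750; k=2: 1500+0+15·10·3=1950 → min 750 | B..D: k=2: 0+300+10·10·10=1300; k=3: 300+0+10·3·10=600 → min 600 | C..E: k=3: 0+480+10·3·16=960; k=4: 300+0+10·10·16=1900 → min 960.
Length 4: A..D: k=1: 0+600+15·10·10=2100; k=2: 1500+300+15·10·10=3300; k=3: 750+0+15·3·10=1200 → min 1200 | B..E: k=2: 0+960+10·10·16=2560; k=3: 300+480+10·3·16=1260; k=4: 600+0+10·10·16=2200 → min 1260.
Length 5: A..E: k=1: 0+1260+15·10·16=3660; k=2: 1500+960+15·10·16=4860; k=3: 750+480+15·3·16=1950; k=4: 1200+0+15·10·16=3600 → min 1950.
Optimal order: ((A·(B·C))·(D·E)) with cost 1950.

1950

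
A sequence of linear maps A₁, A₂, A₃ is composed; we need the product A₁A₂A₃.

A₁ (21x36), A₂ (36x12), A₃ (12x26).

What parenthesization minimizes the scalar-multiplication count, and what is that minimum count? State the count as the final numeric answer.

(A₁(A₂A₃)): cost 30888.
((A₁A₂)A₃): cost 15624.
Optimal: ((A₁A₂)A₃) with cost 15624.

15624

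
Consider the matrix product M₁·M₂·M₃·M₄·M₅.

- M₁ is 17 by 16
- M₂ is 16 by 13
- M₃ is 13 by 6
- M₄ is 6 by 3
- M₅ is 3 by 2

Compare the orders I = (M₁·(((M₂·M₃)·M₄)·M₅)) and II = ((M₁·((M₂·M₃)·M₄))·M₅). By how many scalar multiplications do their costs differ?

278

Order I = (M₁·(((M₂·M₃)·M₄)·M₅)): (M₂·M₃): 16×13 by 13×6 → 16×6, cost 16·13·6 = 1248; ((M₂·M₃)·M₄): 16×6 by 6×3 → 16×3, cost 16·6·3 = 288; cumulative 1536; (((M₂·M₃)·M₄)·M₅): 16×3 by 3×2 → 16×2, cost 16·3·2 = 96; cumulative 1632; (M₁·(((M₂·M₃)·M₄)·M₅)): 17×16 by 16×2 → 17×2, cost 17·16·2 = 544; cumulative 2176. Total 2176.
Order II = ((M₁·((M₂·M₃)·M₄))·M₅): (M₂·M₃): 16×13 by 13×6 → 16×6, cost 16·13·6 = 1248; ((M₂·M₃)·M₄): 16×6 by 6×3 → 16×3, cost 16·6·3 = 288; cumulative 1536; (M₁·((M₂·M₃)·M₄)): 17×16 by 16×3 → 17×3, cost 17·16·3 = 816; cumulative 2352; ((M₁·((M₂·M₃)·M₄))·M₅): 17×3 by 3×2 → 17×2, cost 17·3·2 = 102; cumulative 2454. Total 2454.
Difference: |2176 − 2454| = 278.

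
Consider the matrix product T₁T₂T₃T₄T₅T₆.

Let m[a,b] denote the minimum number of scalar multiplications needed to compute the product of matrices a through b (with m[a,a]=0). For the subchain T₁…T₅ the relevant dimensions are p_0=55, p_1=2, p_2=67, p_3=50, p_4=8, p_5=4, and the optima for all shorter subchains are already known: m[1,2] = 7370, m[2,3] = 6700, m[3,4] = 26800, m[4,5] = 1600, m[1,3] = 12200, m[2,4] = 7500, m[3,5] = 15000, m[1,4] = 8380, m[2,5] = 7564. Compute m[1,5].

m[1,5] = min over k∈[1,4] of m[1,k]+m[k+1,5]+p_{0}·p_k·p_{5}.
k=1: 0 + 7564 + 55·2·4 = 8004; k=2: 7370 + 15000 + 55·67·4 = 37110; k=3: 12200 + 1600 + 55·50·4 = 24800; k=4: 8380 + 0 + 55·8·4 = 10140.
Minimum: 8004 at k=1.

8004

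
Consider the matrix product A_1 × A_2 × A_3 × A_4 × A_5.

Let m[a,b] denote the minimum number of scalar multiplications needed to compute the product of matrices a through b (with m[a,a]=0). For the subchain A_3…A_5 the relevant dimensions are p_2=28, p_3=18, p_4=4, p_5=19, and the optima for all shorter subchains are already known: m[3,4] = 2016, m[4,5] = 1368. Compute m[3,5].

m[3,5] = min over k∈[3,4] of m[3,k]+m[k+1,5]+p_{2}·p_k·p_{5}.
k=3: 0 + 1368 + 28·18·19 = 10944; k=4: 2016 + 0 + 28·4·19 = 4144.
Minimum: 4144 at k=4.

4144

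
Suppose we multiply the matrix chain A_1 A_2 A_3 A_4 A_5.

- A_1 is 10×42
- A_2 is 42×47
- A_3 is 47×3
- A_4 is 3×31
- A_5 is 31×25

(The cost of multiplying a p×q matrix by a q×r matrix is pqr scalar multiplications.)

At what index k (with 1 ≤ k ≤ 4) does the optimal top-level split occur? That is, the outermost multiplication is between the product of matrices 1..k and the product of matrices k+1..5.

3

Adjacent pairs: A_1A_2 = 10·42·47 = 19740; A_2A_3 = 42·47·3 = 5922; A_3A_4 = 47·3·31 = 4371; A_4A_5 = 3·31·25 = 2325.
Length 3: A_1..A_3: k=1: 0+5922+10·42·3=7182; k=2: 19740+0+10·47·3=21150 → min 7182 | A_2..A_4: k=2: 0+4371+42·47·31=65565; k=3: 5922+0+42·3·31=9828 → min 9828 | A_3..A_5: k=3: 0+2325+47·3·25=5850; k=4: 4371+0+47·31·25=40796 → min 5850.
Length 4: A_1..A_4: k=1: 0+9828+10·42·31=22848; k=2: 19740+4371+10·47·31=38681; k=3: 7182+0+10·3·31=8112 → min 8112 | A_2..A_5: k=2: 0+5850+42·47·25=55200; k=3: 5922+2325+42·3·25=11397; k=4: 9828+0+42·31·25=42378 → min 11397.
Top-level splits: k=1: (A_1..A_1)·(A_2..A_5) → 0+11397+10·42·25 = 21897; k=2: (A_1..A_2)·(A_3..A_5) → 19740+5850+10·47·25 = 37340; k=3: (A_1..A_3)·(A_4..A_5) → 7182+2325+10·3·25 = 10257; k=4: (A_1..A_4)·(A_5..A_5) → 8112+0+10·31·25 = 15862.
Best split is after A_3, i.e. k = 3.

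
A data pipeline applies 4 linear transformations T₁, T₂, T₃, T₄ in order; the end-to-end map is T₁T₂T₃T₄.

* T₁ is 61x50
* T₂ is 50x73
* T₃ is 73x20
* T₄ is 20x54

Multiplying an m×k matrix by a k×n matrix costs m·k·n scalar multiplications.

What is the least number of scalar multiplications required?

Adjacent pairs: T₁T₂ = 61·50·73 = 222650; T₂T₃ = 50·73·20 = 73000; T₃T₄ = 73·20·54 = 78840.
Length 3: T₁..T₃: k=1: 0+73000+61·50·20=134000; k=2: 222650+0+61·73·20=311710 → min 134000 | T₂..T₄: k=2: 0+78840+50·73·54=275940; k=3: 73000+0+50·20·54=127000 → min 127000.
Length 4: T₁..T₄: k=1: 0+127000+61·50·54=291700; k=2: 222650+78840+61·73·54=541952; k=3: 134000+0+61·20·54=199880 → min 199880.
Optimal order: ((T₁(T₂T₃))T₄) with cost 199880.

199880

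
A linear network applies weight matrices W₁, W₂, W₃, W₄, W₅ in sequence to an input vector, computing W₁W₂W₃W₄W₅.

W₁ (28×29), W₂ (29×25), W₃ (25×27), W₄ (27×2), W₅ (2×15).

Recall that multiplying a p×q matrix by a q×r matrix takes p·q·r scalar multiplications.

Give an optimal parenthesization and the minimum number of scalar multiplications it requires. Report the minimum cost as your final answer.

5264

Adjacent pairs: W₁W₂ = 28·29·25 = 20300; W₂W₃ = 29·25·27 = 19575; W₃W₄ = 25·27·2 = 1350; W₄W₅ = 27·2·15 = 810.
Length 3: W₁..W₃: k=1: 0+19575+28·29·27=41499; k=2: 20300+0+28·25·27=39200 → min 39200 | W₂..W₄: k=2: 0+1350+29·25·2=2800; k=3: 19575+0+29·27·2=21141 → min 2800 | W₃..W₅: k=3: 0+810+25·27·15=10935; k=4: 1350+0+25·2·15=2100 → min 2100.
Length 4: W₁..W₄: k=1: 0+2800+28·29·2=4424; k=2: 20300+1350+28·25·2=23050; k=3: 39200+0+28·27·2=40712 → min 4424 | W₂..W₅: k=2: 0+2100+29·25·15=12975; k=3: 19575+810+29·27·15=32130; k=4: 2800+0+29·2·15=3670 → min 3670.
Length 5: W₁..W₅: k=1: 0+3670+28·29·15=15850; k=2: 20300+2100+28·25·15=32900; k=3: 39200+810+28·27·15=51350; k=4: 4424+0+28·2·15=5264 → min 5264.
Optimal parenthesization: ((W₁(W₂(W₃W₄)))W₅) with cost 5264.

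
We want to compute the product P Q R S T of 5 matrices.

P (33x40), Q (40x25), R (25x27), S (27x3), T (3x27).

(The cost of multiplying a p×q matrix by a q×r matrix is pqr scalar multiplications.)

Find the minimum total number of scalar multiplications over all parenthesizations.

Adjacent pairs: PQ = 33·40·25 = 33000; QR = 40·25·27 = 27000; RS = 25·27·3 = 2025; ST = 27·3·27 = 2187.
Length 3: P..R: k=1: 0+27000+33·40·27=62640; k=2: 33000+0+33·25·27=55275 → min 55275 | Q..S: k=2: 0+2025+40·25·3=5025; k=3: 27000+0+40·27·3=30240 → min 5025 | R..T: k=3: 0+2187+25·27·27=20412; k=4: 2025+0+25·3·27=4050 → min 4050.
Length 4: P..S: k=1: 0+5025+33·40·3=8985; k=2: 33000+2025+33·25·3=37500; k=3: 55275+0+33·27·3=57948 → min 8985 | Q..T: k=2: 0+4050+40·25·27=31050; k=3: 27000+2187+40·27·27=58347; k=4: 5025+0+40·3·27=8265 → min 8265.
Length 5: P..T: k=1: 0+8265+33·40·27=43905; k=2: 33000+4050+33·25·27=59325; k=3: 55275+2187+33·27·27=81519; k=4: 8985+0+33·3·27=11658 → min 11658.
Optimal order: ((P (Q (R S))) T) with cost 11658.

11658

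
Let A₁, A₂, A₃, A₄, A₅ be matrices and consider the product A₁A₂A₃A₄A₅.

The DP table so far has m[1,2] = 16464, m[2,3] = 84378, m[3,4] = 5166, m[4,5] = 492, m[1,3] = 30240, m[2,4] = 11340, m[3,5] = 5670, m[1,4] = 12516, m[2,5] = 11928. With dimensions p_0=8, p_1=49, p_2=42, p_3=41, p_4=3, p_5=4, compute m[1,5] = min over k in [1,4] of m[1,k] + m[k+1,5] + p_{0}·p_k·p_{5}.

m[1,5] = min over k∈[1,4] of m[1,k]+m[k+1,5]+p_{0}·p_k·p_{5}.
k=1: 0 + 11928 + 8·49·4 = 13496; k=2: 16464 + 5670 + 8·42·4 = 23478; k=3: 30240 + 492 + 8·41·4 = 32044; k=4: 12516 + 0 + 8·3·4 = 12612.
Minimum: 12612 at k=4.

12612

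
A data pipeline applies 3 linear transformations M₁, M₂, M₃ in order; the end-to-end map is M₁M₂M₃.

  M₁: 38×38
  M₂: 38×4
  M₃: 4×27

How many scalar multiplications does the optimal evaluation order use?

Order (M₁(M₂M₃)): (M₂M₃): 38×4 by 4×27 → 38×27, cost 38·4·27 = 4104; (M₁(M₂M₃)): 38×38 by 38×27 → 38×27, cost 38·38·27 = 38988; cumulative 43092. Total 43092.
Order ((M₁M₂)M₃): (M₁M₂): 38×38 by 38×4 → 38×4, cost 38·38·4 = 5776; ((M₁M₂)M₃): 38×4 by 4×27 → 38×27, cost 38·4·27 = 4104; cumulative 9880. Total 9880.
Minimum: 9880.

9880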